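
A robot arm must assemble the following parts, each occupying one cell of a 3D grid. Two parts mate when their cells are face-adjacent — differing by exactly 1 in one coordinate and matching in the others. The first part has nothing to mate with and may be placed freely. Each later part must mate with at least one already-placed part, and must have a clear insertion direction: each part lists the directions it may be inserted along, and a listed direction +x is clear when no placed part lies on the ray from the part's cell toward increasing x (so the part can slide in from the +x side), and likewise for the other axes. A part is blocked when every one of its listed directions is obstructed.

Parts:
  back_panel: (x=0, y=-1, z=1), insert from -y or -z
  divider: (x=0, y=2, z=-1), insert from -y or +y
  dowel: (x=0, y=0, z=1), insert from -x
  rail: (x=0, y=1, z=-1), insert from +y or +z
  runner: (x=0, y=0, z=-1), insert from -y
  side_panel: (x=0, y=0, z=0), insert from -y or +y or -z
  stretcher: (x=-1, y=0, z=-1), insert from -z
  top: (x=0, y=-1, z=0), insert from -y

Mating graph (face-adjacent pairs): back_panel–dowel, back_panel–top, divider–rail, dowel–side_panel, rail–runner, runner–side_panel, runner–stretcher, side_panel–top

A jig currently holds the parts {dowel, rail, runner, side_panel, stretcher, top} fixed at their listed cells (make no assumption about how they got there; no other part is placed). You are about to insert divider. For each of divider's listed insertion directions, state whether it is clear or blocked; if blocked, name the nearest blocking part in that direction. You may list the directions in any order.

+y: clear; -y: blocked by rail

-y: nearest on ray is rail@(0, 1, -1) ⇒ blocked
+y: ray from divider(0, 2, -1) has no placed part ⇒ clear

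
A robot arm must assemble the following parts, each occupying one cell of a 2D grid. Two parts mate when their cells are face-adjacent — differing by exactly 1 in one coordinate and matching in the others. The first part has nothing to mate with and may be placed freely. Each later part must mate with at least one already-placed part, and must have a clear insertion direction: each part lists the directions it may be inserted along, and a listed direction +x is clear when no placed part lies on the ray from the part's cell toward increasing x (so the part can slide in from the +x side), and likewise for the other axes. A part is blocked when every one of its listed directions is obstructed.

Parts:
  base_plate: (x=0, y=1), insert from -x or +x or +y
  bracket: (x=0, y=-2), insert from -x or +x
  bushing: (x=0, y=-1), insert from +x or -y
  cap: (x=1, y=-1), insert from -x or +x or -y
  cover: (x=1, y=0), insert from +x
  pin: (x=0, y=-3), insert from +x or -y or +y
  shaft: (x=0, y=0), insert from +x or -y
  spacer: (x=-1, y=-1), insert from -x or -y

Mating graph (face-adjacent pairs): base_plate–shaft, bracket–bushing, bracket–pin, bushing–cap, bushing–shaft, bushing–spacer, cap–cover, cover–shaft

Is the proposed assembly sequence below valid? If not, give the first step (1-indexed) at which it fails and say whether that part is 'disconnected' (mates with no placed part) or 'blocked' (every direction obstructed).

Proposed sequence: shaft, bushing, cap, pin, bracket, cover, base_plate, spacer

Invalid at step 4 (disconnected)

1. shaft@(0, 0) [+x clear] — {shaft}
2. bushing@(0, -1) [+x clear] — {bushing, shaft}
3. cap@(1, -1) [+x clear] — {bushing, cap, shaft}
4. pin@(0, -3) — no placed neighbour ⇒ disconnected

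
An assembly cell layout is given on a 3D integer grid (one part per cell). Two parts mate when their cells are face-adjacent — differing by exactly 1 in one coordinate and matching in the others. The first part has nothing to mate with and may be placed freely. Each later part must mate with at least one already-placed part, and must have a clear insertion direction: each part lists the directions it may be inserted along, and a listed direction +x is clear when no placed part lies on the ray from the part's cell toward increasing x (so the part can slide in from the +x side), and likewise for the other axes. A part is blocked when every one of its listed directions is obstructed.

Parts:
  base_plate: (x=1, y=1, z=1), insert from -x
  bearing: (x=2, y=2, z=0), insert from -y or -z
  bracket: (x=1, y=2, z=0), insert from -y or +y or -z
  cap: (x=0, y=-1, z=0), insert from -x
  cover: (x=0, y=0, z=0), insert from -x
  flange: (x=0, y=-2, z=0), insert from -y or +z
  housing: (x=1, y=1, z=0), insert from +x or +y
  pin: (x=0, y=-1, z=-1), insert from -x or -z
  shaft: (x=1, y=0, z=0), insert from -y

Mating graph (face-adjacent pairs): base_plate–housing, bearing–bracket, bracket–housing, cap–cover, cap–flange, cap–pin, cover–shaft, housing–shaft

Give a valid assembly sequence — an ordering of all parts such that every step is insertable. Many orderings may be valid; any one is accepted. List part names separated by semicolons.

1. flange@(0, -2, 0) [-y clear] — {flange}
2. cap@(0, -1, 0) [-x clear] — {cap, flange}
3. cover@(0, 0, 0) [-x clear] — {cap, cover, flange}
4. shaft@(1, 0, 0) [-y clear] — {cap, cover, flange, shaft}
5. housing@(1, 1, 0) [+x clear] — {cap, cover, flange, housing, shaft}
6. bracket@(1, 2, 0) [+y clear] — {bracket, cap, cover, flange, housing, shaft}
7. bearing@(2, 2, 0) [-y clear] — {bearing, bracket, cap, cover, flange, housing, shaft}
8. base_plate@(1, 1, 1) [-x clear] — {base_plate, bearing, bracket, cap, cover, flange, housing, shaft}
9. pin@(0, -1, -1) [-x clear] — {base_plate, bearing, bracket, cap, cover, flange, housing, pin, shaft}

flange; cap; cover; shaft; housing; bracket; bearing; base_plate; pin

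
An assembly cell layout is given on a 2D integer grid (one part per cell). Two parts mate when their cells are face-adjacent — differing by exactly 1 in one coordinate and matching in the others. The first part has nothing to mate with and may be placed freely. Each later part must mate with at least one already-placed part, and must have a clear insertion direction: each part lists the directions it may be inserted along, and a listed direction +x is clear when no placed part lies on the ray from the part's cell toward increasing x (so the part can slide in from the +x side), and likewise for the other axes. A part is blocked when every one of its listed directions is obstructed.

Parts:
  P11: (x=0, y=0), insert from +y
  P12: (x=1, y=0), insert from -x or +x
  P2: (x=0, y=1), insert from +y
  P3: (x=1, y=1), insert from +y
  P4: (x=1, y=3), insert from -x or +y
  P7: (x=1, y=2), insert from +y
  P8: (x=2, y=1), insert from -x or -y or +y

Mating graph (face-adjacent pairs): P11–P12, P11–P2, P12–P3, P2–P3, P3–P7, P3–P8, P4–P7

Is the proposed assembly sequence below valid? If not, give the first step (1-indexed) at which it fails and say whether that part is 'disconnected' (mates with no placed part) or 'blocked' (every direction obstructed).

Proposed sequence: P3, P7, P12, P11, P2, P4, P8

1. P3@(1, 1) [+y clear] — {P3}
2. P7@(1, 2) [+y clear] — {P3, P7}
3. P12@(1, 0) [-x clear] — {P12, P3, P7}
4. P11@(0, 0) [+y clear] — {P11, P12, P3, P7}
5. P2@(0, 1) [+y clear] — {P11, P12, P2, P3, P7}
6. P4@(1, 3) [-x clear] — {P11, P12, P2, P3, P4, P7}
7. P8@(2, 1) [-y clear] — {P11, P12, P2, P3, P4, P7, P8}

Valid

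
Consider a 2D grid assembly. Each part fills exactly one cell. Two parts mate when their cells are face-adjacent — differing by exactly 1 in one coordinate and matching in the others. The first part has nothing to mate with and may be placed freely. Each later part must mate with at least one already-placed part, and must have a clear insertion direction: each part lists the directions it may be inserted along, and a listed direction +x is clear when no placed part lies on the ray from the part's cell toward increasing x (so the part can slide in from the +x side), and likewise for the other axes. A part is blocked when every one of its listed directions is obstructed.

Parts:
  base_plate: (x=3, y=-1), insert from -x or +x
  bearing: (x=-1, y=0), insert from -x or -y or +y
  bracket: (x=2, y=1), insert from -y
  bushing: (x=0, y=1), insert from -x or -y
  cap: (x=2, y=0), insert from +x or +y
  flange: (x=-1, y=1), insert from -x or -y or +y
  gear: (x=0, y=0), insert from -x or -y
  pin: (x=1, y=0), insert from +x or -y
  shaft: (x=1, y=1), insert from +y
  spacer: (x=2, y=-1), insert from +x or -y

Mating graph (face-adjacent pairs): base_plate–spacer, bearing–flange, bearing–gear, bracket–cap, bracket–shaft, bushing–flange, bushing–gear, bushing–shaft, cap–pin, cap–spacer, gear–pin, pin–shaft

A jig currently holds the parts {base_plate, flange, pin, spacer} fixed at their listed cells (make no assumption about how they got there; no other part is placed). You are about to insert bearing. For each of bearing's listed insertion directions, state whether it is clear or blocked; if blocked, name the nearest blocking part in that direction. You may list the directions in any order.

-x: ray from bearing(-1, 0) has no placed part ⇒ clear
-y: ray from bearing(-1, 0) has no placed part ⇒ clear
+y: nearest on ray is flange@(-1, 1) ⇒ blocked

+y: blocked by flange; -x: clear; -y: clear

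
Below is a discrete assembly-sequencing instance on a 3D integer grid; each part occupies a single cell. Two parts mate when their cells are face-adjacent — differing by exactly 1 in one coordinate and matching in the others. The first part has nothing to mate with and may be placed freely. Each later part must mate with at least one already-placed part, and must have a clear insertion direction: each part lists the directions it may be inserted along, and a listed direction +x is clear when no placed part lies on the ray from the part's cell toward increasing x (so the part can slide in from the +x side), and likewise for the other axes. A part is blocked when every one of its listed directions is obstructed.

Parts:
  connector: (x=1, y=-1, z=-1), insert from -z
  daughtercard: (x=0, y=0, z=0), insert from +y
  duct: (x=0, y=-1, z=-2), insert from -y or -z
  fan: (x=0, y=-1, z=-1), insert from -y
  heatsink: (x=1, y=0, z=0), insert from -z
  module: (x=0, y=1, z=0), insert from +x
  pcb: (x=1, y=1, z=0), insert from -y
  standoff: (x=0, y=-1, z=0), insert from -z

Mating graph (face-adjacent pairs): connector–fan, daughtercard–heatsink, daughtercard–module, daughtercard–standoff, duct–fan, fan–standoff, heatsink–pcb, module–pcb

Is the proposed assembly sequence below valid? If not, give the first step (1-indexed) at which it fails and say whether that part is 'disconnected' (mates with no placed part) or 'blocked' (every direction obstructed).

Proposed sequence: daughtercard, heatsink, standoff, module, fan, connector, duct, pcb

1. daughtercard@(0, 0, 0) [+y clear] — {daughtercard}
2. heatsink@(1, 0, 0) [-z clear] — {daughtercard, heatsink}
3. standoff@(0, -1, 0) [-z clear] — {daughtercard, heatsink, standoff}
4. module@(0, 1, 0) [+x clear] — {daughtercard, heatsink, module, standoff}
5. fan@(0, -1, -1) [-y clear] — {daughtercard, fan, heatsink, module, standoff}
6. connector@(1, -1, -1) [-z clear] — {connector, daughtercard, fan, heatsink, module, standoff}
7. duct@(0, -1, -2) [-y clear] — {connector, daughtercard, duct, fan, heatsink, module, standoff}
8. pcb@(1, 1, 0) — -y all obstructed ⇒ blocked

Invalid at step 8 (blocked)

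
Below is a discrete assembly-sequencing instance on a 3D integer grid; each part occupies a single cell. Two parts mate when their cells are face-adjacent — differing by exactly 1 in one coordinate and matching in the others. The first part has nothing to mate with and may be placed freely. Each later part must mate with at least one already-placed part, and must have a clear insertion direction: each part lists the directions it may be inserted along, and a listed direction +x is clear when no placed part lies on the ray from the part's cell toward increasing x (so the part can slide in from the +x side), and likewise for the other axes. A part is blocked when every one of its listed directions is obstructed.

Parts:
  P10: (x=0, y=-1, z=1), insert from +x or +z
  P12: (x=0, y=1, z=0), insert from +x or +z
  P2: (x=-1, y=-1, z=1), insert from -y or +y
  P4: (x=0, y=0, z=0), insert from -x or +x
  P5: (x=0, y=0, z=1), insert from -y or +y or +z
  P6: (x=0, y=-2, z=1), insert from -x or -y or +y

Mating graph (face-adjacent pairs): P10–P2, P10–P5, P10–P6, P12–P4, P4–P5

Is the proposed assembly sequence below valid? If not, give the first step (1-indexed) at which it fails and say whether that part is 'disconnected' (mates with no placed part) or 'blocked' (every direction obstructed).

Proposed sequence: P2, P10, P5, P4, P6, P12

1. P2@(-1, -1, 1) [-y clear] — {P2}
2. P10@(0, -1, 1) [+x clear] — {P10, P2}
3. P5@(0, 0, 1) [+y clear] — {P10, P2, P5}
4. P4@(0, 0, 0) [-x clear] — {P10, P2, P4, P5}
5. P6@(0, -2, 1) [-x clear] — {P10, P2, P4, P5, P6}
6. P12@(0, 1, 0) [+x clear] — {P10, P12, P2, P4, P5, P6}

Valid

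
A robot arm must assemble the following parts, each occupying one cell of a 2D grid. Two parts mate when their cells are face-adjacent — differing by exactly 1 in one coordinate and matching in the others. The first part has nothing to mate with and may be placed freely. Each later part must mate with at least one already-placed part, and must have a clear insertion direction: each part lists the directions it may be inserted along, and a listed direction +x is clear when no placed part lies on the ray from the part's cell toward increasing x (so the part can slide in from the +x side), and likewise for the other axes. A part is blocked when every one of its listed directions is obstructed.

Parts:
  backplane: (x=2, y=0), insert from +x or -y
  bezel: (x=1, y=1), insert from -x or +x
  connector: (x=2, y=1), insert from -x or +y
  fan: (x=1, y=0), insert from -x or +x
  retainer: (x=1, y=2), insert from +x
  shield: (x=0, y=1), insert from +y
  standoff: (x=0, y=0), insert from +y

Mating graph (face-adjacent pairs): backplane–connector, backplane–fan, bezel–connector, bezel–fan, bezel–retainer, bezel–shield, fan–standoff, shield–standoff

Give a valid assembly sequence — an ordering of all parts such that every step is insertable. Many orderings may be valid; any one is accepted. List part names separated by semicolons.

1. retainer@(1, 2) [+x clear] — {retainer}
2. bezel@(1, 1) [-x clear] — {bezel, retainer}
3. connector@(2, 1) [+y clear] — {bezel, connector, retainer}
4. backplane@(2, 0) [+x clear] — {backplane, bezel, connector, retainer}
5. fan@(1, 0) [-x clear] — {backplane, bezel, connector, fan, retainer}
6. standoff@(0, 0) [+y clear] — {backplane, bezel, connector, fan, retainer, standoff}
7. shield@(0, 1) [+y clear] — {backplane, bezel, connector, fan, retainer, shield, standoff}

retainer; bezel; connector; backplane; fan; standoff; shield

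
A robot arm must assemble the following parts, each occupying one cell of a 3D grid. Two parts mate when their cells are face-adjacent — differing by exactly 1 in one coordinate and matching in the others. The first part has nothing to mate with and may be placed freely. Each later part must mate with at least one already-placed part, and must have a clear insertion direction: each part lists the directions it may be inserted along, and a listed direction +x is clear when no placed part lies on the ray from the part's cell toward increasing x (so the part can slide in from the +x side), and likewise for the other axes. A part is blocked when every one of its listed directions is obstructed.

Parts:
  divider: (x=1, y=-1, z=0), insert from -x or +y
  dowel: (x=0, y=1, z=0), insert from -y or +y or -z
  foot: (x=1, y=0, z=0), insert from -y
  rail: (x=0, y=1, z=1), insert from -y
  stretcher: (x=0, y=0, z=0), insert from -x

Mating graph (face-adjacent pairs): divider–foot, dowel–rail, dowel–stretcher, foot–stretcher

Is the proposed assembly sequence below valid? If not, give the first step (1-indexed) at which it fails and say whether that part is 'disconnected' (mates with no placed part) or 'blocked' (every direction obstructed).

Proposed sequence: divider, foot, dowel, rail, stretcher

Invalid at step 2 (blocked)

1. divider@(1, -1, 0) [-x clear] — {divider}
2. foot@(1, 0, 0) — -y all obstructed ⇒ blocked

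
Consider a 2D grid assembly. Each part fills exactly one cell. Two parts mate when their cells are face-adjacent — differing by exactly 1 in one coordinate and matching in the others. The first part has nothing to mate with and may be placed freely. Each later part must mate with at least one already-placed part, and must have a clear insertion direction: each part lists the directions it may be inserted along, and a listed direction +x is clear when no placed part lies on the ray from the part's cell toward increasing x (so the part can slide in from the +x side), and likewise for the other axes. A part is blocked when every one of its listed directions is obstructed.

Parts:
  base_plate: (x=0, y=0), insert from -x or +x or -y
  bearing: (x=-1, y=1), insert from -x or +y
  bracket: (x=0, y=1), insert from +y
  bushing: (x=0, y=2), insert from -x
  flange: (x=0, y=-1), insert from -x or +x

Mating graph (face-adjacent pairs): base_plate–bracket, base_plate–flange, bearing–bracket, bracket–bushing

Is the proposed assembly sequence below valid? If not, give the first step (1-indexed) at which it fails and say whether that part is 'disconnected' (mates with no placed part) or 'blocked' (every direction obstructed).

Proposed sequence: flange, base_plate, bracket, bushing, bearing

Valid

1. flange@(0, -1) [-x clear] — {flange}
2. base_plate@(0, 0) [-x clear] — {base_plate, flange}
3. bracket@(0, 1) [+y clear] — {base_plate, bracket, flange}
4. bushing@(0, 2) [-x clear] — {base_plate, bracket, bushing, flange}
5. bearing@(-1, 1) [-x clear] — {base_plate, bearing, bracket, bushing, flange}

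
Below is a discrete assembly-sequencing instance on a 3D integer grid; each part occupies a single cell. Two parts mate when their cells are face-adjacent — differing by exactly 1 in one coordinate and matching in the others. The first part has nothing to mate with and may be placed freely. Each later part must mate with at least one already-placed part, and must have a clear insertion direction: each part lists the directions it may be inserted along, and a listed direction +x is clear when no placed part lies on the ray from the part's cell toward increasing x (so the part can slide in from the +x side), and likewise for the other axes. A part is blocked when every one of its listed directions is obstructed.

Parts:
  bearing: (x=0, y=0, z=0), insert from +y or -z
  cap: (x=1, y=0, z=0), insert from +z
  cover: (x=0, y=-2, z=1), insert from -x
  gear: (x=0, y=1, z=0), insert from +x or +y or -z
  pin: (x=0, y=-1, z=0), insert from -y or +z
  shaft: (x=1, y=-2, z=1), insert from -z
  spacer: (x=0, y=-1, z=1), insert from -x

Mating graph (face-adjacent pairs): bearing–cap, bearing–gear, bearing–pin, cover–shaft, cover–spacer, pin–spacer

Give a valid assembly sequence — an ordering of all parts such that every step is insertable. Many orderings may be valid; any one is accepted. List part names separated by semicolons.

cap; bearing; gear; pin; spacer; cover; shaft

1. cap@(1, 0, 0) [+z clear] — {cap}
2. bearing@(0, 0, 0) [+y clear] — {bearing, cap}
3. gear@(0, 1, 0) [+x clear] — {bearing, cap, gear}
4. pin@(0, -1, 0) [-y clear] — {bearing, cap, gear, pin}
5. spacer@(0, -1, 1) [-x clear] — {bearing, cap, gear, pin, spacer}
6. cover@(0, -2, 1) [-x clear] — {bearing, cap, cover, gear, pin, spacer}
7. shaft@(1, -2, 1) [-z clear] — {bearing, cap, cover, gear, pin, shaft, spacer}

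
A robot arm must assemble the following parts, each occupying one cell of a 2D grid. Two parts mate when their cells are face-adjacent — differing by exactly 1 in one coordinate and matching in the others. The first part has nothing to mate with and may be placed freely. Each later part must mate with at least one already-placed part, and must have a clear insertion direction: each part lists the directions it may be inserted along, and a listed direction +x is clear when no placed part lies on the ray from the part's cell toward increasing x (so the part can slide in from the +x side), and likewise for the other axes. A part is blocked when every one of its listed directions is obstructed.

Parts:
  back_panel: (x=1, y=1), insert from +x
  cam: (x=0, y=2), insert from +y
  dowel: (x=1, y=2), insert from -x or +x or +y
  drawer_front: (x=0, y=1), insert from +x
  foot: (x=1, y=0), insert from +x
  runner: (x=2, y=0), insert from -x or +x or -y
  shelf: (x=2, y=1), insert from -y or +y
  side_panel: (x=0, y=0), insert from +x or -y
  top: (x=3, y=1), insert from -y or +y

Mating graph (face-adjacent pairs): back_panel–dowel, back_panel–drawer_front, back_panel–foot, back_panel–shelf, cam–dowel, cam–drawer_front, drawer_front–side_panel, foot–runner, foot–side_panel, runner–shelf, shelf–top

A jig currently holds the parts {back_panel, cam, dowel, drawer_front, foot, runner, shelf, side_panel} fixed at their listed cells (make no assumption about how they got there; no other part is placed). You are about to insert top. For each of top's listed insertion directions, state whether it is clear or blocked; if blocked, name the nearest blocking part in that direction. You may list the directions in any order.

-y: ray from top(3, 1) has no placed part ⇒ clear
+y: ray from top(3, 1) has no placed part ⇒ clear

+y: clear; -y: clear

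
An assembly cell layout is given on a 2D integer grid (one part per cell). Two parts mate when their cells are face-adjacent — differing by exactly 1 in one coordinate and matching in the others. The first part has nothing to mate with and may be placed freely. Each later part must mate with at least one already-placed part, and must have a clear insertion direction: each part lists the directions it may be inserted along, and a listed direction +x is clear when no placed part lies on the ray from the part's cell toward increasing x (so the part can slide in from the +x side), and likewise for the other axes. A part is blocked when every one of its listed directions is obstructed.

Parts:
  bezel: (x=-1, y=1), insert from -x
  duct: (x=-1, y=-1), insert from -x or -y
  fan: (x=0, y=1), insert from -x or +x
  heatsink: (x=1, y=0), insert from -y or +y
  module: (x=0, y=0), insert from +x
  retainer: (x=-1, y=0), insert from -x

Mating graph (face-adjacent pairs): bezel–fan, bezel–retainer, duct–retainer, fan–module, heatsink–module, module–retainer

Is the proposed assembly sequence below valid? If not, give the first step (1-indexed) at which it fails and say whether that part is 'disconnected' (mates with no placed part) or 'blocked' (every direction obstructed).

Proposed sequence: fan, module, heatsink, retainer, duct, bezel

Valid

1. fan@(0, 1) [-x clear] — {fan}
2. module@(0, 0) [+x clear] — {fan, module}
3. heatsink@(1, 0) [-y clear] — {fan, heatsink, module}
4. retainer@(-1, 0) [-x clear] — {fan, heatsink, module, retainer}
5. duct@(-1, -1) [-x clear] — {duct, fan, heatsink, module, retainer}
6. bezel@(-1, 1) [-x clear] — {bezel, duct, fan, heatsink, module, retainer}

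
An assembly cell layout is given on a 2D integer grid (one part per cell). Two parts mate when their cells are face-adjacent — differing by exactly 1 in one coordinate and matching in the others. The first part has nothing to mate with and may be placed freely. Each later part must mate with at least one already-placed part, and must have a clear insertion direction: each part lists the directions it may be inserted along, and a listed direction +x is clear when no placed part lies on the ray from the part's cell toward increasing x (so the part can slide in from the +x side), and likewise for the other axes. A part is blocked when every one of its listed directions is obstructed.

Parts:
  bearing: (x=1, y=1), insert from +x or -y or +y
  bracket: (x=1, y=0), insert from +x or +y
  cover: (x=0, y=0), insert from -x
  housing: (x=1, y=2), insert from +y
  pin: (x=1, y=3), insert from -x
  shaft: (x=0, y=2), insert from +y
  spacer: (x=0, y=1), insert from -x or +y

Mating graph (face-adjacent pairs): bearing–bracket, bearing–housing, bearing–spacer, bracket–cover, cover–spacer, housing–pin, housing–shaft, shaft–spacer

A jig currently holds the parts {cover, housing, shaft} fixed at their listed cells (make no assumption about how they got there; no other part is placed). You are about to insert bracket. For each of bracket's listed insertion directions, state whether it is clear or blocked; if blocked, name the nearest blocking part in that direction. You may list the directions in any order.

+x: ray from bracket(1, 0) has no placed part ⇒ clear
+y: nearest on ray is housing@(1, 2) ⇒ blocked

+x: clear; +y: blocked by housing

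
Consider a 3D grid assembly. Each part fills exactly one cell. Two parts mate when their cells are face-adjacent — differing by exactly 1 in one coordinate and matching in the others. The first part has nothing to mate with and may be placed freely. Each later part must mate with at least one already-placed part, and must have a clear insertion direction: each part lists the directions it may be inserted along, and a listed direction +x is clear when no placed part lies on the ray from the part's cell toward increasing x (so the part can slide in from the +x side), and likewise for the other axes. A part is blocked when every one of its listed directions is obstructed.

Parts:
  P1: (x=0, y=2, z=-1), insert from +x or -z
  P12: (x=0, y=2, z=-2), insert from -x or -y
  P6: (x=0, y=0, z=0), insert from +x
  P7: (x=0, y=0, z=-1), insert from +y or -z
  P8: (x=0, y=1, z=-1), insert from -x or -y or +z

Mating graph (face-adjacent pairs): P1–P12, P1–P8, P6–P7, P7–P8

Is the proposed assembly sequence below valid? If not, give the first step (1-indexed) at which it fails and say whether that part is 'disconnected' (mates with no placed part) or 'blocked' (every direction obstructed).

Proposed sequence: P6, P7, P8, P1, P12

1. P6@(0, 0, 0) [+x clear] — {P6}
2. P7@(0, 0, -1) [+y clear] — {P6, P7}
3. P8@(0, 1, -1) [-x clear] — {P6, P7, P8}
4. P1@(0, 2, -1) [+x clear] — {P1, P6, P7, P8}
5. P12@(0, 2, -2) [-x clear] — {P1, P12, P6, P7, P8}

Valid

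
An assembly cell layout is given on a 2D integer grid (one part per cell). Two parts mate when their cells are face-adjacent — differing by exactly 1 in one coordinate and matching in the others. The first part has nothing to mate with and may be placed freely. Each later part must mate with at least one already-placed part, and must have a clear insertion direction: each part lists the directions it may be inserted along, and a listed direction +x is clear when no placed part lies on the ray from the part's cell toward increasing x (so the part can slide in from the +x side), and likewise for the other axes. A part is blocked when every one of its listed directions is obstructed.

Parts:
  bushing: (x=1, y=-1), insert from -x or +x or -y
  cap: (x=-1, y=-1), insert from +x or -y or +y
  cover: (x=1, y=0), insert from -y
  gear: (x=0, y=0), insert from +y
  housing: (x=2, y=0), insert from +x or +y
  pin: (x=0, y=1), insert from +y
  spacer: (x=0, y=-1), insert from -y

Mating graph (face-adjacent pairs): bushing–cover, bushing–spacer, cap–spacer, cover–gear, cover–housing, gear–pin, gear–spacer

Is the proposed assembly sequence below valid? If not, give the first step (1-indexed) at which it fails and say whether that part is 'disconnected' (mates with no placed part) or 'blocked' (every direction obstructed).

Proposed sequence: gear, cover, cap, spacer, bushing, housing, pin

Invalid at step 3 (disconnected)

1. gear@(0, 0) [+y clear] — {gear}
2. cover@(1, 0) [-y clear] — {cover, gear}
3. cap@(-1, -1) — no placed neighbour ⇒ disconnected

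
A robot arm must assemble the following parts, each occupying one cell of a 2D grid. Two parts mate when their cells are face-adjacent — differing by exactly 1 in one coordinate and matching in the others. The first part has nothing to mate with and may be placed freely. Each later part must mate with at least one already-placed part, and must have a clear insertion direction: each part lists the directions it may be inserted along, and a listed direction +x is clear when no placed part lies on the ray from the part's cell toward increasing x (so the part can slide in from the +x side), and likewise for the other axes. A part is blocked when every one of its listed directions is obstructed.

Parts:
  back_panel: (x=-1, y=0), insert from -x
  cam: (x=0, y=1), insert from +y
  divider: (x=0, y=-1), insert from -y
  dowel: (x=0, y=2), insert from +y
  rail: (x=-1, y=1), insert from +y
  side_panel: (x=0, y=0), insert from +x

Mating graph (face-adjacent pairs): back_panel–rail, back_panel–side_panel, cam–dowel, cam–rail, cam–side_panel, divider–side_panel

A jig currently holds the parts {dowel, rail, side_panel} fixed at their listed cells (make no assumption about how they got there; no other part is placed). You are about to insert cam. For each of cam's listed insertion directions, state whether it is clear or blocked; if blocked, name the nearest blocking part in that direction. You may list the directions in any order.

+y: blocked by dowel

+y: nearest on ray is dowel@(0, 2) ⇒ blocked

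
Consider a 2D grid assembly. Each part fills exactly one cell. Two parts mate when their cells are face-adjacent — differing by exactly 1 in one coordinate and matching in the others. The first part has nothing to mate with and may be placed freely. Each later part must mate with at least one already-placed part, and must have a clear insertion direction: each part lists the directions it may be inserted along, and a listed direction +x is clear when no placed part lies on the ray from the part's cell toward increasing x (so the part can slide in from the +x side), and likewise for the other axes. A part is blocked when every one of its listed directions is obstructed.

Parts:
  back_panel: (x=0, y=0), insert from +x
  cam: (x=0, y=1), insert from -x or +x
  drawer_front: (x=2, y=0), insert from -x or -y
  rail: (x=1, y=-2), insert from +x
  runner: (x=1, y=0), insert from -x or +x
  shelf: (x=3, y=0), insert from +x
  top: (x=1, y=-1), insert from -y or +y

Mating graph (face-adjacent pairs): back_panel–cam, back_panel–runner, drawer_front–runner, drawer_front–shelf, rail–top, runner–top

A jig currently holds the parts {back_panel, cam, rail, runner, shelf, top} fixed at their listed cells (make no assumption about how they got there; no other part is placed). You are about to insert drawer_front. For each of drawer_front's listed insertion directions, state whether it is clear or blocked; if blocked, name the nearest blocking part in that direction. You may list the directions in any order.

-x: blocked by runner; -y: clear

-x: nearest on ray is runner@(1, 0) ⇒ blocked
-y: ray from drawer_front(2, 0) has no placed part ⇒ clear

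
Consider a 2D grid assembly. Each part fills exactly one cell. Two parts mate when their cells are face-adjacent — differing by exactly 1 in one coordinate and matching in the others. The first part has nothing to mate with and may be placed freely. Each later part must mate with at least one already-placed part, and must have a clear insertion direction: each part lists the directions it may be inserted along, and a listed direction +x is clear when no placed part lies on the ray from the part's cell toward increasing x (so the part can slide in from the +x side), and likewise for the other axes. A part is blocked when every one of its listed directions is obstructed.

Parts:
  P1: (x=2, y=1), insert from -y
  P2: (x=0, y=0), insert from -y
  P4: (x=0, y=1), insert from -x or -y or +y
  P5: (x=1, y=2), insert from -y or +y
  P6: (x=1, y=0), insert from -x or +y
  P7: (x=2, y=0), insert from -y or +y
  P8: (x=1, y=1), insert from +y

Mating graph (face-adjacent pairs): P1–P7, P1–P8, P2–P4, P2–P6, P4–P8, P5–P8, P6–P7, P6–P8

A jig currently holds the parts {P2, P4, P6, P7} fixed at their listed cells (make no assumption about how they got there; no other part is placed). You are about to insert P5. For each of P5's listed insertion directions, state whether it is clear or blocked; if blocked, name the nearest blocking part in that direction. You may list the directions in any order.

-y: nearest on ray is P6@(1, 0) ⇒ blocked
+y: ray from P5(1, 2) has no placed part ⇒ clear

+y: clear; -y: blocked by P6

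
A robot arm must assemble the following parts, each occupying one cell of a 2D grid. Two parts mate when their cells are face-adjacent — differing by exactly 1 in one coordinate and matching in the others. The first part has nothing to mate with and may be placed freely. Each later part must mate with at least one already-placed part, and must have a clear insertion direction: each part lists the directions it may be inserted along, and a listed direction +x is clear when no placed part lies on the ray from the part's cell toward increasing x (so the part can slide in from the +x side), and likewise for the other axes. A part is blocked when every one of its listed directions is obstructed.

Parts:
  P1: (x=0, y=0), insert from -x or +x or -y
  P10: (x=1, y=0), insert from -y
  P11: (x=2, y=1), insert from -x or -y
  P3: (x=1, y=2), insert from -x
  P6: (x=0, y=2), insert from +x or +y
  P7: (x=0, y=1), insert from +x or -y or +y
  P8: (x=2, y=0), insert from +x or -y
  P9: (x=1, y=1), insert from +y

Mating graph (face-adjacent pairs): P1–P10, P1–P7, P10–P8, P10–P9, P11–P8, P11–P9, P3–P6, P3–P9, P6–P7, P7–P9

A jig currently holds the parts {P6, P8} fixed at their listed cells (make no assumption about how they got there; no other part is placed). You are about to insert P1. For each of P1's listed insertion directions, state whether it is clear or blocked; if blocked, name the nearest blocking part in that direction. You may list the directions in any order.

+x: blocked by P8; -x: clear; -y: clear

-x: ray from P1(0, 0) has no placed part ⇒ clear
+x: nearest on ray is P8@(2, 0) ⇒ blocked
-y: ray from P1(0, 0) has no placed part ⇒ clear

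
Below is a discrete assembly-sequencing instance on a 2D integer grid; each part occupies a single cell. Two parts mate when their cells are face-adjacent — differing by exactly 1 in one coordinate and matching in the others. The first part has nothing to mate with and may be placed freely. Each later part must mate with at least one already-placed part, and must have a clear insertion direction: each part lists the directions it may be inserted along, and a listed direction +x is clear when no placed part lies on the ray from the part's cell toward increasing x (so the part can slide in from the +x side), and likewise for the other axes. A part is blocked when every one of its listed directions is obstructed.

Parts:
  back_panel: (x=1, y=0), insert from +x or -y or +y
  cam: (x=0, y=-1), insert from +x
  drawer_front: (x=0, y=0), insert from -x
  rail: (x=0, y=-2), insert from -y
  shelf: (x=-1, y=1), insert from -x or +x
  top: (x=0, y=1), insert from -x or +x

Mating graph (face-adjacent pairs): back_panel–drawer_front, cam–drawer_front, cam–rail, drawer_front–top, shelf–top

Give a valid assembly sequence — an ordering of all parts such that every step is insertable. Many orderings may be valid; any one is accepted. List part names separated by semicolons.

1. shelf@(-1, 1) [-x clear] — {shelf}
2. top@(0, 1) [+x clear] — {shelf, top}
3. drawer_front@(0, 0) [-x clear] — {drawer_front, shelf, top}
4. back_panel@(1, 0) [+x clear] — {back_panel, drawer_front, shelf, top}
5. cam@(0, -1) [+x clear] — {back_panel, cam, drawer_front, shelf, top}
6. rail@(0, -2) [-y clear] — {back_panel, cam, drawer_front, rail, shelf, top}

shelf; top; drawer_front; back_panel; cam; rail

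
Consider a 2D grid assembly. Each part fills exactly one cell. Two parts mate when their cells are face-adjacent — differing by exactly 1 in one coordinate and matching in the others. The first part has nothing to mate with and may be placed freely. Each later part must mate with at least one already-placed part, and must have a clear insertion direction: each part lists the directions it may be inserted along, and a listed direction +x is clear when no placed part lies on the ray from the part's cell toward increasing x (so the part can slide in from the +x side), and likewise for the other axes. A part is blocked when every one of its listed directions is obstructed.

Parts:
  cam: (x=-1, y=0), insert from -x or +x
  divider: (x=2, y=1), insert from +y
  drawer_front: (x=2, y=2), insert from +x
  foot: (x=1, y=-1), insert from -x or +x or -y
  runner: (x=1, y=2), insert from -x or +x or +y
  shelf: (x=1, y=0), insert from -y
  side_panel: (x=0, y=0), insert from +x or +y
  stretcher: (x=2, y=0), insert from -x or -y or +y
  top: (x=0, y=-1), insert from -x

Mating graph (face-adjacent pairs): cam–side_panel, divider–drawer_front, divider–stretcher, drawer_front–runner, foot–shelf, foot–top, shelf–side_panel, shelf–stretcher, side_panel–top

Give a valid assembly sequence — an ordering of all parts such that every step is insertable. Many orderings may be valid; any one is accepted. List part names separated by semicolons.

1. side_panel@(0, 0) [+x clear] — {side_panel}
2. shelf@(1, 0) [-y clear] — {shelf, side_panel}
3. stretcher@(2, 0) [-y clear] — {shelf, side_panel, stretcher}
4. divider@(2, 1) [+y clear] — {divider, shelf, side_panel, stretcher}
5. drawer_front@(2, 2) [+x clear] — {divider, drawer_front, shelf, side_panel, stretcher}
6. runner@(1, 2) [-x clear] — {divider, drawer_front, runner, shelf, side_panel, stretcher}
7. top@(0, -1) [-x clear] — {divider, drawer_front, runner, shelf, side_panel, stretcher, top}
8. foot@(1, -1) [+x clear] — {divider, drawer_front, foot, runner, shelf, side_panel, stretcher, top}
9. cam@(-1, 0) [-x clear] — {cam, divider, drawer_front, foot, runner, shelf, side_panel, stretcher, top}

side_panel; shelf; stretcher; divider; drawer_front; runner; top; foot; cam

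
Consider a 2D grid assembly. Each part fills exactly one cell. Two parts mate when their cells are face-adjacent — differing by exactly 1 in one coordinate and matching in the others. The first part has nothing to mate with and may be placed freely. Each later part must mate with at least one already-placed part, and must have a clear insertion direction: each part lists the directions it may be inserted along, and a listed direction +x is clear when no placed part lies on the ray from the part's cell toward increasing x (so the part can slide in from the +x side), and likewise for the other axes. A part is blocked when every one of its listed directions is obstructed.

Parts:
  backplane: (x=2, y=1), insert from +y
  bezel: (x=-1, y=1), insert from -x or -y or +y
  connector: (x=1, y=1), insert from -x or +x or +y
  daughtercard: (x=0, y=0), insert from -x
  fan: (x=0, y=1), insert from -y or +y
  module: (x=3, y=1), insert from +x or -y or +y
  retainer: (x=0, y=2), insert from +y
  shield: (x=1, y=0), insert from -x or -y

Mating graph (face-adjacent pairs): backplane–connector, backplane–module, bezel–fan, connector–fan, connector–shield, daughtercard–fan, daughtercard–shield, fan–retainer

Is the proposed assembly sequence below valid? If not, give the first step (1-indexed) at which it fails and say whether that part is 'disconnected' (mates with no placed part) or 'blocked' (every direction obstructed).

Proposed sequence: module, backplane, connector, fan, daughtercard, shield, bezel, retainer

Valid

1. module@(3, 1) [+x clear] — {module}
2. backplane@(2, 1) [+y clear] — {backplane, module}
3. connector@(1, 1) [-x clear] — {backplane, connector, module}
4. fan@(0, 1) [-y clear] — {backplane, connector, fan, module}
5. daughtercard@(0, 0) [-x clear] — {backplane, connector, daughtercard, fan, module}
6. shield@(1, 0) [-y clear] — {backplane, connector, daughtercard, fan, module, shield}
7. bezel@(-1, 1) [-x clear] — {backplane, bezel, connector, daughtercard, fan, module, shield}
8. retainer@(0, 2) [+y clear] — {backplane, bezel, connector, daughtercard, fan, module, retainer, shield}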